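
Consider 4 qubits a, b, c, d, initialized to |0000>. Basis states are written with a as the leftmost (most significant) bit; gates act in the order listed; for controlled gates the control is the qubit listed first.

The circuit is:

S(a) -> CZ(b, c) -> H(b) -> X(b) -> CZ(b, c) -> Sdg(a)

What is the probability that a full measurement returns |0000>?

Outcome |0000> occurs with probability 1/2.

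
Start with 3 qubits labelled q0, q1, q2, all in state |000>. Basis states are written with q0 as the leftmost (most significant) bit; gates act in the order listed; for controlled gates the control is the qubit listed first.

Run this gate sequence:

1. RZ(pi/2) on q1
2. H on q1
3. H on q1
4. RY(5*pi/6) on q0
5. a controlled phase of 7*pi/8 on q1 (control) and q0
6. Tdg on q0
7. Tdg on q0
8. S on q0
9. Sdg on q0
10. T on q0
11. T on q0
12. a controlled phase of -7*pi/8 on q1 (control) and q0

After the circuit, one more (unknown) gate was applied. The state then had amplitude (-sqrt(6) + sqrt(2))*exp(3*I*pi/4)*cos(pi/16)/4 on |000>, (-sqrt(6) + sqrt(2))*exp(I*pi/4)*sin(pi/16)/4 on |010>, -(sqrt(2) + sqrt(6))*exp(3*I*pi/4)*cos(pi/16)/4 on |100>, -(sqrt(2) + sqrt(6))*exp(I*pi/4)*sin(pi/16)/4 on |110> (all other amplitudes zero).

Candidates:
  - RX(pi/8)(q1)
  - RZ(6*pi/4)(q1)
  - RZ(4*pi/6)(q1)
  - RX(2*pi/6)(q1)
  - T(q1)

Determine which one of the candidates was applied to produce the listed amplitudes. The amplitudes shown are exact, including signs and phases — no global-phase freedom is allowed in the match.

The unique candidate consistent with the amplitudes is RX(pi/8)(q1). Key observation: gates 5-12 undo each other exactly, leaving only the rest of the circuit to track.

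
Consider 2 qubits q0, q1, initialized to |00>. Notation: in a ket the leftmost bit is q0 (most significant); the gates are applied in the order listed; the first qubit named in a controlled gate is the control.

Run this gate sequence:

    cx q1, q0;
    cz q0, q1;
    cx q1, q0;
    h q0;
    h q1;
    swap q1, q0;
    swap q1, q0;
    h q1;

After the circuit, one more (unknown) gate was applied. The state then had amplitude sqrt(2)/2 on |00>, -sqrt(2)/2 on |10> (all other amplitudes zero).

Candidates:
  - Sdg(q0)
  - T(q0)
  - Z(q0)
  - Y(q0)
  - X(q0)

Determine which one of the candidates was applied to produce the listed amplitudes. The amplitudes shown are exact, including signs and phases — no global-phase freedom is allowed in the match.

The unique candidate consistent with the amplitudes is Z(q0). Key observation: steps 5-8 multiply out to the identity, so the circuit reduces to the remaining gates.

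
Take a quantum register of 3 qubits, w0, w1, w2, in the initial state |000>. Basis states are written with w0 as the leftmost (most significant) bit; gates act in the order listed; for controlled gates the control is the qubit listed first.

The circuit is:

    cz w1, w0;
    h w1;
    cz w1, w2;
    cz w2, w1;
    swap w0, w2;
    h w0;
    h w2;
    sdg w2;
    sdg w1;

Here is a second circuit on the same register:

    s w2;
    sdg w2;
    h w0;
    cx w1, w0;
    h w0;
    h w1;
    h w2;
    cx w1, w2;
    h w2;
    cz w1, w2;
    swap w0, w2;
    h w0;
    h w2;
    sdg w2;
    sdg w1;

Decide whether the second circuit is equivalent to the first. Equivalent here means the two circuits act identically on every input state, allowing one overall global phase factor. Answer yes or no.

Yes — the two circuits implement the same unitary up to a global phase.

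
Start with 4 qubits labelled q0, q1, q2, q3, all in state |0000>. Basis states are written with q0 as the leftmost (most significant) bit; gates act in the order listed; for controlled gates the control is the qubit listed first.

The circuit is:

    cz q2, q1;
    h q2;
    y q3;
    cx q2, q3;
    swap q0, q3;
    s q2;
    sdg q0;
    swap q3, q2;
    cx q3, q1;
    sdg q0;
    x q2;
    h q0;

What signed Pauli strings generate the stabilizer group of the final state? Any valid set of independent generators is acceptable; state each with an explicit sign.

The stabilizer group can be generated by -XIIZ, -ZXIY, +IZIZ, -IIZI, among other valid generating sets.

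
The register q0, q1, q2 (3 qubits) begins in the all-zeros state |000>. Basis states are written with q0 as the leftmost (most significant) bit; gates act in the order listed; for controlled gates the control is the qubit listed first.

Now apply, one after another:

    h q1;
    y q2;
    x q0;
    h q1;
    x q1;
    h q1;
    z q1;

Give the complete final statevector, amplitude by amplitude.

After the circuit, the state carries amplitude sqrt(2)*I/2 on |101>, sqrt(2)*I/2 on |111>, and 0 on every other basis state. Key observation: gates 4-7 undo each other exactly, leaving only the rest of the circuit to track.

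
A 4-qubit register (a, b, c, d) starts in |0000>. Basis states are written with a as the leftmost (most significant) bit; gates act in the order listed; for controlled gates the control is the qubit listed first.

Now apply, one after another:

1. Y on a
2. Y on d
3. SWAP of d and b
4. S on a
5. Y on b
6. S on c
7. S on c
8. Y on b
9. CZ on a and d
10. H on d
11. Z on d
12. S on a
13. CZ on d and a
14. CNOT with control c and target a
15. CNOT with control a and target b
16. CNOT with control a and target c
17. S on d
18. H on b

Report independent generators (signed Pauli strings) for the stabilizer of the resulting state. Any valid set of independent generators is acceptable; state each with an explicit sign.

The final state is stabilized by the group generated by +IXII, +IIIY, -ZIII, -IIZI; other independent generating sets are equally valid.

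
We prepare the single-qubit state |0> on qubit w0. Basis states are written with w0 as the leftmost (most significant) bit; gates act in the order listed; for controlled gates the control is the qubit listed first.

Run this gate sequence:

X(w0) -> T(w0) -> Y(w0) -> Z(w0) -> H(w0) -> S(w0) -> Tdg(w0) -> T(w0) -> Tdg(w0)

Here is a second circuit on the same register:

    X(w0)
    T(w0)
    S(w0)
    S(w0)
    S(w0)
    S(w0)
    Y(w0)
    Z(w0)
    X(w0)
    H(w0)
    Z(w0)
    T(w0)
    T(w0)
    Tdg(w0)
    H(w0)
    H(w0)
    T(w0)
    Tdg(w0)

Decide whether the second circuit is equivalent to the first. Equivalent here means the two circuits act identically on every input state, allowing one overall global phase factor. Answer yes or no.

Yes: on every input state the two circuits agree up to one overall phase factor.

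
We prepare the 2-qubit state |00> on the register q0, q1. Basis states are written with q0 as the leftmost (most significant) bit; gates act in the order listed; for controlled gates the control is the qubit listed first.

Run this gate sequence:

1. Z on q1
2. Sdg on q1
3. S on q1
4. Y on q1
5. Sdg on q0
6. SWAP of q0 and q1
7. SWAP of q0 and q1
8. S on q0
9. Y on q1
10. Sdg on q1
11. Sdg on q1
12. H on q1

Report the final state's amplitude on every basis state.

After the circuit, the state carries amplitude sqrt(2)/2 on |00>, sqrt(2)/2 on |01>, 0 on |10>, 0 on |11>. Key observation: gates 3-10 undo each other exactly, leaving only the rest of the circuit to track.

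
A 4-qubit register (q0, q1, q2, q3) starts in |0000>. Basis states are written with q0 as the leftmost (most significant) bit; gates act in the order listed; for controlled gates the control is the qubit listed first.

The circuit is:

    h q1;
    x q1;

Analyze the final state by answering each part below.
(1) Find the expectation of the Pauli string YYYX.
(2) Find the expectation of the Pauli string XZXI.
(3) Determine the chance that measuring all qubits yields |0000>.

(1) The expectation value of YYYX is 0.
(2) The observable XZXI averages to 0.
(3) The probability of measuring |0000> is 1/2.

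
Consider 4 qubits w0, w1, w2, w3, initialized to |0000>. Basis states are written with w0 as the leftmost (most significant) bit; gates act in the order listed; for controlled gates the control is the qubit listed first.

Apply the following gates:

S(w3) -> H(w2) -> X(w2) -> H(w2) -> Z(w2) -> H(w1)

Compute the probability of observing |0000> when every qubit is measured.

A full measurement returns |0000> with probability 1/2. Key observation: gates 2-5 undo each other exactly, leaving only the rest of the circuit to track.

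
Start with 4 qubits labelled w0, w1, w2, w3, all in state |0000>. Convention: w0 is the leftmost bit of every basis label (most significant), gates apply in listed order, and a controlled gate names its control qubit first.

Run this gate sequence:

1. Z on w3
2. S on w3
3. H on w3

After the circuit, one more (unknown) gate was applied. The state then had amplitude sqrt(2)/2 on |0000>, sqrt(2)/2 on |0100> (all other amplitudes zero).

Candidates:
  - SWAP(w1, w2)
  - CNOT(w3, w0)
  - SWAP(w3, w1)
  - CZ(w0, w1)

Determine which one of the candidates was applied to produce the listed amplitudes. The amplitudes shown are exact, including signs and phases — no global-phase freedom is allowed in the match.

The applied gate was SWAP(w3, w1).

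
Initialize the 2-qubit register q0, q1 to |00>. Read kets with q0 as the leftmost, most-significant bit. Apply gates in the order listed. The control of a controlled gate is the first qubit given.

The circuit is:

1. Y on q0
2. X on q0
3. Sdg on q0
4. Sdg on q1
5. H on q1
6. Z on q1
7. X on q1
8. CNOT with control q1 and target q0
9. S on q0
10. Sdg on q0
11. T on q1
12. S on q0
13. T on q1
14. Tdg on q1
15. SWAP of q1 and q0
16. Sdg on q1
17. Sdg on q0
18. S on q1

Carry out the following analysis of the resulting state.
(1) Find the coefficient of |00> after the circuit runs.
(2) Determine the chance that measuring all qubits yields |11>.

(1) |00> carries amplitude -sqrt(2)*I/2 in the final state.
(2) A full measurement returns |11> with probability 1/2.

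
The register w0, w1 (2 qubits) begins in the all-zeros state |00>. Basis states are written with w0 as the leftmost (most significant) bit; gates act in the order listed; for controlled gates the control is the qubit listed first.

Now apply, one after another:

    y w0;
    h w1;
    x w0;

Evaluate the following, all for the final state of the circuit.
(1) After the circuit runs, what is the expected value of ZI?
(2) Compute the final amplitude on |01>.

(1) The observable ZI averages to 1.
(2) The amplitude on |01> is sqrt(2)*I/2.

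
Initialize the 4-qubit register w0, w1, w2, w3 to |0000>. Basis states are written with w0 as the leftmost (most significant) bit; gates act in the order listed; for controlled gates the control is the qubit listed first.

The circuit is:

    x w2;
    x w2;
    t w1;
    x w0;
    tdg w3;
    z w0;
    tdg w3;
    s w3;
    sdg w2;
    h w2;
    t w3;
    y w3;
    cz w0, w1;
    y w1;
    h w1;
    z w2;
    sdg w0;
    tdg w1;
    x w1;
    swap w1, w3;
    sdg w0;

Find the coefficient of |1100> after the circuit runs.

The amplitude on |1100> is -exp(3*I*pi/4)/2. Key observation: the block from step 1 through step 2 cancels to the identity and can be dropped.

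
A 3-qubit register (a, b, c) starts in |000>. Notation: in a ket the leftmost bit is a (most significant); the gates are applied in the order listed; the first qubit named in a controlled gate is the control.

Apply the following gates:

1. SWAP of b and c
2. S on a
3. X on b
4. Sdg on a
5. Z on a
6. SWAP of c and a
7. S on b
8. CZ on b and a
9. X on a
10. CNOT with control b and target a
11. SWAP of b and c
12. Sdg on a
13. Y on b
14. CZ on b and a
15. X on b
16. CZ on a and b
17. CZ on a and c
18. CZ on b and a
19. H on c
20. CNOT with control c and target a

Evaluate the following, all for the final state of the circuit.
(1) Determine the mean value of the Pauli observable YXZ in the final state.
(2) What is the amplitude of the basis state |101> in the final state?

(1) In the final state, YXZ has expectation 0.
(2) The amplitude on |101> is sqrt(2)/2.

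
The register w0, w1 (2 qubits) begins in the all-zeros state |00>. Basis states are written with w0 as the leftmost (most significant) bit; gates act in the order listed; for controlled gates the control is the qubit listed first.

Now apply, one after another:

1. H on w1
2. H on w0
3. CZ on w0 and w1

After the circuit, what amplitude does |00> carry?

The amplitude on |00> is 1/2.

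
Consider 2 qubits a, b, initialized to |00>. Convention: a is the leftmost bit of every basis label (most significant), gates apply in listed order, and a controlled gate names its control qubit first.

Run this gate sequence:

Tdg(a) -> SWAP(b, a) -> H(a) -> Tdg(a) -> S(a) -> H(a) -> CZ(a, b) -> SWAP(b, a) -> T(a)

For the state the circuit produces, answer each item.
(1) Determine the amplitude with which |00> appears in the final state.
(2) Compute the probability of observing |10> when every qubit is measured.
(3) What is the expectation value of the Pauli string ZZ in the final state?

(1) The final state's coefficient on |00> equals 1/2 + exp(I*pi/4)/2.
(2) Outcome |10> occurs with probability 0.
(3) The expectation value of ZZ is sqrt(2)/2.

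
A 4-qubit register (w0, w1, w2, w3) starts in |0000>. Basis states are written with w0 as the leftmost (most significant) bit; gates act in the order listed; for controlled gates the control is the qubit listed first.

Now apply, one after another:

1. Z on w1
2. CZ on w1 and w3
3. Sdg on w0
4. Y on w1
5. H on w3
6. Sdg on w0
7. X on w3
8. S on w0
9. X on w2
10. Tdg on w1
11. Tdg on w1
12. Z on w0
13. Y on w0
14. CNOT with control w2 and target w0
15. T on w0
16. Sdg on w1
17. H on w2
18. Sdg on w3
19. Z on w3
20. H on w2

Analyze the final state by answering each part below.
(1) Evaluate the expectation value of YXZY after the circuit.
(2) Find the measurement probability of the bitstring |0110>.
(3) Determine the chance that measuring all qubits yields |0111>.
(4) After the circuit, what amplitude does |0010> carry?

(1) In the final state, YXZY has expectation 0.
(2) The probability of measuring |0110> is 1/2.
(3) A full measurement returns |0111> with probability 1/2.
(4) The amplitude on |0010> is 0.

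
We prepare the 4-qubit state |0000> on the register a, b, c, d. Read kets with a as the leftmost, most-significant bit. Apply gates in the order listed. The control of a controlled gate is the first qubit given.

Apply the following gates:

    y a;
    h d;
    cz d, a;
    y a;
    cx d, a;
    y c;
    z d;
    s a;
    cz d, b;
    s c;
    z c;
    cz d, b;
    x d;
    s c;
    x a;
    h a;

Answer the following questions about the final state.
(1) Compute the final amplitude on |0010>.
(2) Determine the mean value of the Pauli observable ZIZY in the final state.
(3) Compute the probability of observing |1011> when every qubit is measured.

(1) |0010> carries amplitude -1/2 in the final state.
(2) The expectation value of ZIZY is 1.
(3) Outcome |1011> occurs with probability 1/4.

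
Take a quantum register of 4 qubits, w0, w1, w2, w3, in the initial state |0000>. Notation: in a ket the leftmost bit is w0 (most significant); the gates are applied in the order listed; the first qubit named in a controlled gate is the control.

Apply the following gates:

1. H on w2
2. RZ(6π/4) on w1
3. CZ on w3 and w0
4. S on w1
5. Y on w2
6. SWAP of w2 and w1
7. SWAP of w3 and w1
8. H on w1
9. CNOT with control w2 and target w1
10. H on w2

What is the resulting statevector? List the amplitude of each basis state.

The final amplitudes are sqrt(2)*exp(3*I*pi/4)/4 on |0000>, -sqrt(2)*exp(3*I*pi/4)/4 on |0001>, sqrt(2)*exp(3*I*pi/4)/4 on |0010>, -sqrt(2)*exp(3*I*pi/4)/4 on |0011>, sqrt(2)*exp(3*I*pi/4)/4 on |0100>, -sqrt(2)*exp(3*I*pi/4)/4 on |0101>, sqrt(2)*exp(3*I*pi/4)/4 on |0110>, -sqrt(2)*exp(3*I*pi/4)/4 on |0111>, 0 on |1000>, 0 on |1001>, 0 on |1010>, 0 on |1011>, 0 on |1100>, 0 on |1101>, 0 on |1110>, 0 on |1111>.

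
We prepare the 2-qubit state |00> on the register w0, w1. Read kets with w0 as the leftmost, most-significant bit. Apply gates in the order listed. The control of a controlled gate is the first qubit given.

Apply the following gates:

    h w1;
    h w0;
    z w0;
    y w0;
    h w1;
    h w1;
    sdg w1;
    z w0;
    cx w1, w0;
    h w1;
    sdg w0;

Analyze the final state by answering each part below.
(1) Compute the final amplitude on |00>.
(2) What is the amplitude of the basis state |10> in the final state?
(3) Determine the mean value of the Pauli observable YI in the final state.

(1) The final state's coefficient on |00> equals sqrt(2)*(-1 + I)/4. Key observation: steps 5-6 multiply out to the identity, so the circuit reduces to the remaining gates.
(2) The amplitude on |10> is sqrt(2)*(-1 - I)/4.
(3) The expectation value of YI is 1.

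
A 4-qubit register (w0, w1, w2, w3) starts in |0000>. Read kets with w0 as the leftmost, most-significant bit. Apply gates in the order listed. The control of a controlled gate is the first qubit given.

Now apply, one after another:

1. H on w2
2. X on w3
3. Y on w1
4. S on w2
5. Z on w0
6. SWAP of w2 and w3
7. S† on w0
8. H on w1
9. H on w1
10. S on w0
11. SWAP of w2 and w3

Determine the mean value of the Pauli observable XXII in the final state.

The observable XXII averages to 0.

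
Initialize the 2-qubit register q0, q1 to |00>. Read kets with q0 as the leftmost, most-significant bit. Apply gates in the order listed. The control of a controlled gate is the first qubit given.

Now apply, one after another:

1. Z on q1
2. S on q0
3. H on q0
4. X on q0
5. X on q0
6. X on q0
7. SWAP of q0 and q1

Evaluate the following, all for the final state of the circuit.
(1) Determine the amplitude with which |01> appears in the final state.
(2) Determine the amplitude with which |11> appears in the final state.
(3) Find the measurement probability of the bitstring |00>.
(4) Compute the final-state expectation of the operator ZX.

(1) The final state's coefficient on |01> equals sqrt(2)/2.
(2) The amplitude on |11> is 0.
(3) The probability of measuring |00> is 1/2.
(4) The expectation value of ZX is 1.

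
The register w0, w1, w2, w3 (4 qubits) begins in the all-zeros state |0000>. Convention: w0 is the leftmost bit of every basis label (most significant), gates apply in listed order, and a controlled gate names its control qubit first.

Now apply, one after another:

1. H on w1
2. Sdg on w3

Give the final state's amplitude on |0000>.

The amplitude on |0000> is sqrt(2)/2.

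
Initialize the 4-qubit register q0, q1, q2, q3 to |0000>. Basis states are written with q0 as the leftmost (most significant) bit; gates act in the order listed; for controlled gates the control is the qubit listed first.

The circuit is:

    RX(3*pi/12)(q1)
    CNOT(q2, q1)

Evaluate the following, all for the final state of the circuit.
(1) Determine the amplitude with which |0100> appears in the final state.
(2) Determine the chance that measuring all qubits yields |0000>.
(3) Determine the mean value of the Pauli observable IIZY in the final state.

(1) |0100> carries amplitude -I*sqrt(2 - sqrt(2))/2 in the final state.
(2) The probability of measuring |0000> is sqrt(2)/4 + 1/2.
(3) The observable IIZY averages to 0.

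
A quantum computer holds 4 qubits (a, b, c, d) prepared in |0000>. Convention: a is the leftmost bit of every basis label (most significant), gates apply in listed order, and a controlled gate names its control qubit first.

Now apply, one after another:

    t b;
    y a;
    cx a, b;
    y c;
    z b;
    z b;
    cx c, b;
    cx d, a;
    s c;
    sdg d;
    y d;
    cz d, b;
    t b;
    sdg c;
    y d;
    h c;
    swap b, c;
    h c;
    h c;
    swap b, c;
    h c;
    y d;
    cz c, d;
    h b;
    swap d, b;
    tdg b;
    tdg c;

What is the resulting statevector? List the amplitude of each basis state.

The resulting statevector has amplitude sqrt(2)/2 on |1110>, sqrt(2)/2 on |1111>, and 0 on every other basis state. Key observation: gates 15-22 undo each other exactly, leaving only the rest of the circuit to track.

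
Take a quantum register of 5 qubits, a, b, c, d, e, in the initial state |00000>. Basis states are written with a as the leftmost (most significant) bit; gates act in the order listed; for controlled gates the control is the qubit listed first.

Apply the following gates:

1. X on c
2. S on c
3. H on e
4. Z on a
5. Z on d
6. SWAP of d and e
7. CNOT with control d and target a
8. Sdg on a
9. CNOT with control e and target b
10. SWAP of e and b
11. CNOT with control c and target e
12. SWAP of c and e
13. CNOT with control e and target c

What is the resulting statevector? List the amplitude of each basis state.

The resulting statevector has amplitude sqrt(2)*I/2 on |00001>, sqrt(2)/2 on |10011>, and 0 on every other basis state.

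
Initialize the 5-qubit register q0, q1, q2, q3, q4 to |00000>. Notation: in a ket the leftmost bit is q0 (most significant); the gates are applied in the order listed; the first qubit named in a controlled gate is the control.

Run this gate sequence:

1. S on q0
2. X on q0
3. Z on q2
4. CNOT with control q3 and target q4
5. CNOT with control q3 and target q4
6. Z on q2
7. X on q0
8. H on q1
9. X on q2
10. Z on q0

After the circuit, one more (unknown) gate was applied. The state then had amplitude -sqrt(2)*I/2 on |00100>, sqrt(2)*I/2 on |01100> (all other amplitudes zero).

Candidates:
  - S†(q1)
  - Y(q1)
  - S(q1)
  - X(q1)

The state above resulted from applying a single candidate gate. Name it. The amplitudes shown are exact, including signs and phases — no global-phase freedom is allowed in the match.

The applied gate was Y(q1). Key observation: steps 2-7 multiply out to the identity, so the circuit reduces to the remaining gates.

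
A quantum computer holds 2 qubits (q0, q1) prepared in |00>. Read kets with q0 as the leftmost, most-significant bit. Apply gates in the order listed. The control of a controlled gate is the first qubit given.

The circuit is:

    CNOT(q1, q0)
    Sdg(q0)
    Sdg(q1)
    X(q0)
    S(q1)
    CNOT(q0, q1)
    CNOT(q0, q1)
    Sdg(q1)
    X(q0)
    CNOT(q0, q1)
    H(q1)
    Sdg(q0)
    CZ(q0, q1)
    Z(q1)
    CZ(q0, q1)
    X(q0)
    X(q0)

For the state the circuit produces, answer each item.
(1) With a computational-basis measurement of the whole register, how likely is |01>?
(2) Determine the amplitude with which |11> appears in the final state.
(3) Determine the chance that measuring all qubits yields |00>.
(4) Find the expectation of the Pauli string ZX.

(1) The probability of measuring |01> is 1/2. Key observation: the block from step 4 through step 9 cancels to the identity and can be dropped.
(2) The amplitude on |11> is 0.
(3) The probability of measuring |00> is 1/2.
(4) The expectation value of ZX is -1.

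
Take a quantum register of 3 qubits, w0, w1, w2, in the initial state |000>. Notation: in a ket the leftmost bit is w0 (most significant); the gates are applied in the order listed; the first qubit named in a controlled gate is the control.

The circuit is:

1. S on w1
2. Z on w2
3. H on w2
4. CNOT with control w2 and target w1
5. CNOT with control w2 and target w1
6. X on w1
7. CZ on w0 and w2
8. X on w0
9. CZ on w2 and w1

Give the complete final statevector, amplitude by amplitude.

After the circuit, the state carries amplitude sqrt(2)/2 on |110>, -sqrt(2)/2 on |111>, and 0 on every other basis state. Key observation: the block from step 4 through step 5 cancels to the identity and can be dropped.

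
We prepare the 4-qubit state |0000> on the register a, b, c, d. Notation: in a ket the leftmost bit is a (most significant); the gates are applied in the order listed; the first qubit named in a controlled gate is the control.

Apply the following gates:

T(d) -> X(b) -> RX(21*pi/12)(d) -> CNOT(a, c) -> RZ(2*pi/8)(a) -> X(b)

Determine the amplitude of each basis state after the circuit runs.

After the circuit, the state carries amplitude sqrt(sqrt(2) + 2)*exp(7*I*pi/8)/2 on |0000>, -sqrt(2 - sqrt(2))*exp(3*I*pi/8)/2 on |0001>, and 0 on every other basis state.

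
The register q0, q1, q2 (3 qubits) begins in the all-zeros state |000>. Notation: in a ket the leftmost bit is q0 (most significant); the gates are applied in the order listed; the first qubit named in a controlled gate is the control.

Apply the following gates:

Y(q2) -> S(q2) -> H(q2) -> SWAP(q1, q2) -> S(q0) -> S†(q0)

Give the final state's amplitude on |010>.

The final state's coefficient on |010> equals sqrt(2)/2. Key observation: gates 5-6 undo each other exactly, leaving only the rest of the circuit to track.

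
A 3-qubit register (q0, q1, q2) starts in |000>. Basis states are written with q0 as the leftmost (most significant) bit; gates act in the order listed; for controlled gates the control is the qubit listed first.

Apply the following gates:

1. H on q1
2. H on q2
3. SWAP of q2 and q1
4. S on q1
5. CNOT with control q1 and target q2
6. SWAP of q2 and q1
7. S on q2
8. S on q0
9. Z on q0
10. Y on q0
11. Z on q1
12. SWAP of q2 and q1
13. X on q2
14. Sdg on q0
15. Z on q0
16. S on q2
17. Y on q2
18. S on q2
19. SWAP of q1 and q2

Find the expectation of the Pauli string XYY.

In the final state, XYY has expectation 0.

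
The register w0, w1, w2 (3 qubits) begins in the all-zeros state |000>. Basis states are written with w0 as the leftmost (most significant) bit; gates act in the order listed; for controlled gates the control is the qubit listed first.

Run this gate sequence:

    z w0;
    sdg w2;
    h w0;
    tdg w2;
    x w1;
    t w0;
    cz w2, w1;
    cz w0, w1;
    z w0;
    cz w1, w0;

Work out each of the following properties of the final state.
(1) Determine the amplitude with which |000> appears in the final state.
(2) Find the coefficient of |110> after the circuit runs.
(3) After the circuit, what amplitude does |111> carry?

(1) |000> carries amplitude 0 in the final state.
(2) The final state's coefficient on |110> equals -sqrt(2)*exp(I*pi/4)/2.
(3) The final state's coefficient on |111> equals 0.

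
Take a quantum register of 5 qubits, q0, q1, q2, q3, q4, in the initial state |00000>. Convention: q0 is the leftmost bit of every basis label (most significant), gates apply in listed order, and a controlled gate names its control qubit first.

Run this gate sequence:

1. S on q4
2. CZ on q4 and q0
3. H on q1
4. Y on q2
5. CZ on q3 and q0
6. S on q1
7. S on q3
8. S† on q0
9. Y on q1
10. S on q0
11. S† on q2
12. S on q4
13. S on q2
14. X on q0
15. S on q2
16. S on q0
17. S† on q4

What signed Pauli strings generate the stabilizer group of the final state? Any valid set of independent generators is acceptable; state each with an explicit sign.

The stabilizer group can be generated by +IYIII, -ZIIII, -IIZII, +IIIZI, +IIIIZ, among other valid generating sets.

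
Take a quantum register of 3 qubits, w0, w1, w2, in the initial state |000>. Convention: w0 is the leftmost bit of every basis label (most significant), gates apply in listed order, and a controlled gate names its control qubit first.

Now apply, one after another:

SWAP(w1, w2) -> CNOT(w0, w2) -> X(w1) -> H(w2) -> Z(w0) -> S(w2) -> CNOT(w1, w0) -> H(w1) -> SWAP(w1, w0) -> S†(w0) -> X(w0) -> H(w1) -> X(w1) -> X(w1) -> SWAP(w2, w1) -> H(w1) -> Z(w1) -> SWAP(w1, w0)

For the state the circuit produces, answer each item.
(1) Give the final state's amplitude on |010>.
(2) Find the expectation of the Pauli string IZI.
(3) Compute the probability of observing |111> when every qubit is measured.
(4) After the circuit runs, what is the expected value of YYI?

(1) The amplitude on |010> is 1/4 + I/4.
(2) The expectation value of IZI is 0.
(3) The probability of measuring |111> is 1/8.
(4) In the final state, YYI has expectation -1.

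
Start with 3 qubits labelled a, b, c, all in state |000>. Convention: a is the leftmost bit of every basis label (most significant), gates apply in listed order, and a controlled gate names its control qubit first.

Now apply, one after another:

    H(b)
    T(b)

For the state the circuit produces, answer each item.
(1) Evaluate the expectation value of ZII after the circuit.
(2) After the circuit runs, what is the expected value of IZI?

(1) The observable ZII averages to 1.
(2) In the final state, IZI has expectation 0.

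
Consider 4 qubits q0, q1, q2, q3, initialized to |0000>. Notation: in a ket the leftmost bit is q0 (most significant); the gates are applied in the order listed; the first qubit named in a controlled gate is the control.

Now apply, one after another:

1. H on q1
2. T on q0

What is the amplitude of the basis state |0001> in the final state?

The final state's coefficient on |0001> equals 0.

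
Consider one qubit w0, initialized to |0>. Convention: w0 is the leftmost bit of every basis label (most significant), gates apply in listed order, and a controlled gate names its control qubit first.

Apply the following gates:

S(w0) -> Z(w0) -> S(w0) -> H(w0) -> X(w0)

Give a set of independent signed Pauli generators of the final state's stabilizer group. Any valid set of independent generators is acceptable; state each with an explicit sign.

The final state is stabilized by the group generated by +X; other independent generating sets are equally valid.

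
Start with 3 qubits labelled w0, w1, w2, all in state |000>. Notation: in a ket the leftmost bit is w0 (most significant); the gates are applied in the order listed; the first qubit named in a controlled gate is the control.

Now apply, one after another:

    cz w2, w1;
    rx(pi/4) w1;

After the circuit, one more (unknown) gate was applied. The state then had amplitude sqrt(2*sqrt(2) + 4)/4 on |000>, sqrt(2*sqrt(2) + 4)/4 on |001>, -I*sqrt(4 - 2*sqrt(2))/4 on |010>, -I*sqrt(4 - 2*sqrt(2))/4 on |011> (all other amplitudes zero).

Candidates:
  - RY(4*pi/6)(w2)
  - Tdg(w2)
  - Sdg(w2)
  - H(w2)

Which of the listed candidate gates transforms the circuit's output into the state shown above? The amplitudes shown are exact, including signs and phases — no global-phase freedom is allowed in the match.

It was H(w2) that produced the state shown.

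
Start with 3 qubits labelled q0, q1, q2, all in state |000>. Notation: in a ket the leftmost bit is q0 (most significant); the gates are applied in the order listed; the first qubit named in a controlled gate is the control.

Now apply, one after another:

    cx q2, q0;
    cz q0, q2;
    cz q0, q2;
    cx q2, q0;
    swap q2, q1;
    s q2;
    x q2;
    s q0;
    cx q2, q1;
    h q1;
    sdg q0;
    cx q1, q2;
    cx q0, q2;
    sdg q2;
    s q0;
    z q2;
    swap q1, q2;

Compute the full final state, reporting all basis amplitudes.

The final amplitudes are -sqrt(2)/2 on |001>, sqrt(2)*I/2 on |010>, and 0 on every other basis state.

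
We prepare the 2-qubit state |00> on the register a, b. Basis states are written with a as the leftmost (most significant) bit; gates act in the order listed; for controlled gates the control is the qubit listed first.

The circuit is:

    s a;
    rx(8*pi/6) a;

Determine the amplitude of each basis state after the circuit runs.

After the circuit, the state carries amplitude -1/2 on |00>, 0 on |01>, -sqrt(3)*I/2 on |10>, 0 on |11>.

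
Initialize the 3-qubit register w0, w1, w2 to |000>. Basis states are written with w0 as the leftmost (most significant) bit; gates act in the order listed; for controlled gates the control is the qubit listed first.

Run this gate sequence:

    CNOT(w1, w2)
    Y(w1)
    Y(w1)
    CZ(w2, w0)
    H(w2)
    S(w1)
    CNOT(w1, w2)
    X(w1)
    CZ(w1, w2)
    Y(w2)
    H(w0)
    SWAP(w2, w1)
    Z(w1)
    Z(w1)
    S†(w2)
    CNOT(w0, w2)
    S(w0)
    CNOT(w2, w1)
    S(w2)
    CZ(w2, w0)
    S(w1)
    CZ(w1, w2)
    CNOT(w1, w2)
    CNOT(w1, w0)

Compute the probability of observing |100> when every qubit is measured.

A full measurement returns |100> with probability 1/4.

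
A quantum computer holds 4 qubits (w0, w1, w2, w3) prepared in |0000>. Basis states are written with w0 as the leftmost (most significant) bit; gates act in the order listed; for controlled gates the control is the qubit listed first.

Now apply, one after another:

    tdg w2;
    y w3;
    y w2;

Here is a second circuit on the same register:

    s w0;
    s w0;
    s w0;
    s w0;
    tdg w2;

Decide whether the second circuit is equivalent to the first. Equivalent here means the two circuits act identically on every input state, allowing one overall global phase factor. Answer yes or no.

No, they are not equivalent — no single phase factor reconciles the two unitaries.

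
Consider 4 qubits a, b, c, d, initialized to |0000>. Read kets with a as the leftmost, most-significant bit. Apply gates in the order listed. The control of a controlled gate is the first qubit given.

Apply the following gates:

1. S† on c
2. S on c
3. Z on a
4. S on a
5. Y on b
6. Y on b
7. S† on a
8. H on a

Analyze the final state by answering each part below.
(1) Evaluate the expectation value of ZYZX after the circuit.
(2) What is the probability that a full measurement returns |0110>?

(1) The expectation value of ZYZX is 0. Key observation: gates 4-7 undo each other exactly, leaving only the rest of the circuit to track.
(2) A full measurement returns |0110> with probability 0.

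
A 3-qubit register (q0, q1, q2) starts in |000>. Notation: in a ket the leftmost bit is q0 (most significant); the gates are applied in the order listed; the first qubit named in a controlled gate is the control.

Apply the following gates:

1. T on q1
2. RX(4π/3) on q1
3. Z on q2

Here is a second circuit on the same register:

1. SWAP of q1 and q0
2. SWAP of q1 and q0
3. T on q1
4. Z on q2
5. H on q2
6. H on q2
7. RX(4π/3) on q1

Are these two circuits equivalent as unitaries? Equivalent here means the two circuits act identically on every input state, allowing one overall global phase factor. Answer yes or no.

Yes: on every input state the two circuits agree up to one overall phase factor.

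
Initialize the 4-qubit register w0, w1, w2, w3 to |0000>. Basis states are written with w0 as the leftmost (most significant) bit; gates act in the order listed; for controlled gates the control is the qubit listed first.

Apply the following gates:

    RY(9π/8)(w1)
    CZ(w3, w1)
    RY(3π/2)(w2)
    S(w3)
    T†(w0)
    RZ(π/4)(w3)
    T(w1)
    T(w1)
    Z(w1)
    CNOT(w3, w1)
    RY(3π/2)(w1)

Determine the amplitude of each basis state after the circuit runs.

After the circuit, the state carries amplitude (sin(pi/16) + I*cos(pi/16))*exp(7*I*pi/8)/2 on |0000>, exp(5*I*pi/16)/2 on |0010>, (-sin(pi/16) + I*cos(pi/16))*exp(7*I*pi/8)/2 on |0100>, (sin(pi/16) - I*cos(pi/16))*exp(7*I*pi/8)/2 on |0110>, and 0 on every other basis state.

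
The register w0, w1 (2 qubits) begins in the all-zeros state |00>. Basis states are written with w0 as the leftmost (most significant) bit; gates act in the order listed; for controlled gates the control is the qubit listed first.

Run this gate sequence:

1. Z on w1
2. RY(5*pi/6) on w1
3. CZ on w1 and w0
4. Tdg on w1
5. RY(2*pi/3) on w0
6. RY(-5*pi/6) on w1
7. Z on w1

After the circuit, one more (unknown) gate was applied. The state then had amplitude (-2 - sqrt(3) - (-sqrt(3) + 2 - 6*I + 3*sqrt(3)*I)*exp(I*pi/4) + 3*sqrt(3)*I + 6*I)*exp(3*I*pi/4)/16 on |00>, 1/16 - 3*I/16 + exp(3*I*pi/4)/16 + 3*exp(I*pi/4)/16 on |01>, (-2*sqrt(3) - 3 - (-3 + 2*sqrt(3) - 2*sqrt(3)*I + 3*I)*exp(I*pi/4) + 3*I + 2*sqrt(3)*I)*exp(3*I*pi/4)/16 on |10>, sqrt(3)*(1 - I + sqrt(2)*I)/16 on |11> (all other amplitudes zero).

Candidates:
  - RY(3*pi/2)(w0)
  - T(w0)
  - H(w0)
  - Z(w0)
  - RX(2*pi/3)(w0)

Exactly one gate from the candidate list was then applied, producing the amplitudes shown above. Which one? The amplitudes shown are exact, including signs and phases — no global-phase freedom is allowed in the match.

The unique candidate consistent with the amplitudes is RX(2*pi/3)(w0).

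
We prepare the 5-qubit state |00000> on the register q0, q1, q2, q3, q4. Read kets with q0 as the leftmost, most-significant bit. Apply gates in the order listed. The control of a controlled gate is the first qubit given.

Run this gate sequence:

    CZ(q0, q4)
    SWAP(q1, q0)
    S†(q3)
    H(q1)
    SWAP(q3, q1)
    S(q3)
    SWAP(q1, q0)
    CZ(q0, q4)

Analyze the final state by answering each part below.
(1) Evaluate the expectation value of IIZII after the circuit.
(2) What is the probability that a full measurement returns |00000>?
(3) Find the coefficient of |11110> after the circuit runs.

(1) The expectation value of IIZII is 1.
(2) The probability of measuring |00000> is 1/2.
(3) The final state's coefficient on |11110> equals 0.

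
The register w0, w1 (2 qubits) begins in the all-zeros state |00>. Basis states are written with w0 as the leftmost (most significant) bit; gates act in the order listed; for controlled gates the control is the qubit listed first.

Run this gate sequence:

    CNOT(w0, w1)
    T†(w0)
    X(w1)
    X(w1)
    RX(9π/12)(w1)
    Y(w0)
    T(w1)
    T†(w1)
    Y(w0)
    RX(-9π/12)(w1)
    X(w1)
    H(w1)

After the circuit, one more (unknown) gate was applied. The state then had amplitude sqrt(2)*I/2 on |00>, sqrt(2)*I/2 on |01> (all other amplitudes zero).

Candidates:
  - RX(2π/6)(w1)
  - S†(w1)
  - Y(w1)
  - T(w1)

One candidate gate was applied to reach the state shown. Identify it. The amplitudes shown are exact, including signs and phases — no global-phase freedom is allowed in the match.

The unique candidate consistent with the amplitudes is Y(w1). Key observation: the block from step 4 through step 11 cancels to the identity and can be dropped.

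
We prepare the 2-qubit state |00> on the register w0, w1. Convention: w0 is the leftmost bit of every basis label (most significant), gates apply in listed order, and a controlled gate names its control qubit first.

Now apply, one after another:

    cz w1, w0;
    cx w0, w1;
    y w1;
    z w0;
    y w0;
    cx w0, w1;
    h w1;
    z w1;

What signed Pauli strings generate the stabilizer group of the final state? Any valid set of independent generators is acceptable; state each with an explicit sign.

The stabilizer group can be generated by -IX, -ZI, among other valid generating sets.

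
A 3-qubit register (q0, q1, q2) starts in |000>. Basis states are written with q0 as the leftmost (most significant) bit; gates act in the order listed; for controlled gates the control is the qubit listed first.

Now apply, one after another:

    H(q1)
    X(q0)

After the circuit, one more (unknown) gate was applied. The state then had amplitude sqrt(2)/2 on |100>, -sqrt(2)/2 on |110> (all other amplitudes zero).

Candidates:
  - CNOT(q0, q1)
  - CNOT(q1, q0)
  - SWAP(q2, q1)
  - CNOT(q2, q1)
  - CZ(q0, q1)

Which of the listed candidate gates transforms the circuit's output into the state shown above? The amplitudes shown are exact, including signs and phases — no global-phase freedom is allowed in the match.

It was CZ(q0, q1) that produced the state shown.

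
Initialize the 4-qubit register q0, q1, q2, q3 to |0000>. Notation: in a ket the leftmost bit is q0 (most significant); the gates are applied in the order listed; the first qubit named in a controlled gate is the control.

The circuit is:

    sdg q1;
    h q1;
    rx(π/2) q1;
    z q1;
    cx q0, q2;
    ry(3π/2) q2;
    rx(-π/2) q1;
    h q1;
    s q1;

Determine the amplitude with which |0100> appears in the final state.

|0100> carries amplitude -sqrt(2)/2 in the final state.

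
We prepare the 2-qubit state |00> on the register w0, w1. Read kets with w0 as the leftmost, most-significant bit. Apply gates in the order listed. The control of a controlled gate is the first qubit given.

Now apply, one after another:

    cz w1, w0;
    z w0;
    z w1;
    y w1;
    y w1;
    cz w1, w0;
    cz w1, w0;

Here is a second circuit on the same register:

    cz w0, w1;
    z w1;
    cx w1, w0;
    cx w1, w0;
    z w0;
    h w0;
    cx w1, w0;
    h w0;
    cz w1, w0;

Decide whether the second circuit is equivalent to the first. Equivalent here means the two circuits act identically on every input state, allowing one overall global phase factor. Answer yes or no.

Yes: on every input state the two circuits agree up to one overall phase factor.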